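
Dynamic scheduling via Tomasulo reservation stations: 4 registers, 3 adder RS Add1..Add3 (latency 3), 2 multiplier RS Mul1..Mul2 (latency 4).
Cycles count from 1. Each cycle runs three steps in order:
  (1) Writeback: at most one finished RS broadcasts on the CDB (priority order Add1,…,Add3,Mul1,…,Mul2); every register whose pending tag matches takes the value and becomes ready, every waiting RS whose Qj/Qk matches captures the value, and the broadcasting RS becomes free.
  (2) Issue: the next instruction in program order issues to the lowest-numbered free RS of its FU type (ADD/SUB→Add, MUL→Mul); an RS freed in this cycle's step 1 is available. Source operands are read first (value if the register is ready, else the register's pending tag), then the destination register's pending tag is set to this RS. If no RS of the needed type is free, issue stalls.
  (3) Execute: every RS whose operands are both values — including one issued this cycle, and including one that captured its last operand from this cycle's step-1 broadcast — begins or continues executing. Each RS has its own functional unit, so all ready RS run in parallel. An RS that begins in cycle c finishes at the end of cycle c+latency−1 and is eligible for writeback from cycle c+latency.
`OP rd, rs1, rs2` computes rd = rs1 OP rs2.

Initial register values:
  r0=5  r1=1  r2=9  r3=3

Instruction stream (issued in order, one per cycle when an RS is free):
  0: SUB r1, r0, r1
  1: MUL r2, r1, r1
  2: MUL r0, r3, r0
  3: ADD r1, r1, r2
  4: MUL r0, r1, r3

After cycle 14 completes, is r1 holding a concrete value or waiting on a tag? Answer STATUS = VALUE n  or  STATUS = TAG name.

  c1: issue SUB r1<-Add1  regs: r0:5,r1:Add1,r2:9,r3:3
  c2: issue MUL r2<-Mul1  regs: r0:5,r1:Add1,r2:Mul1,r3:3
  c3: issue MUL r0<-Mul2  regs: r0:Mul2,r1:Add1,r2:Mul1,r3:3
  c4: CDB Add1=4; issue ADD r1<-Add1  regs: r0:Mul2,r1:Add1,r2:Mul1,r3:3
  c5: stall  regs: r0:Mul2,r1:Add1,r2:Mul1,r3:3
  c6: stall  regs: r0:Mul2,r1:Add1,r2:Mul1,r3:3
  c7: CDB Mul2=15; issue MUL r0<-Mul2  regs: r0:Mul2,r1:Add1,r2:Mul1,r3:3
  c8: CDB Mul1=16  regs: r0:Mul2,r1:Add1,r2:16,r3:3
  c9: -  regs: r0:Mul2,r1:Add1,r2:16,r3:3
  c10: -  regs: r0:Mul2,r1:Add1,r2:16,r3:3
  c11: CDB Add1=20  regs: r0:Mul2,r1:20,r2:16,r3:3
  c12: -  regs: r0:Mul2,r1:20,r2:16,r3:3
  c13: -  regs: r0:Mul2,r1:20,r2:16,r3:3
  c14: -  regs: r0:Mul2,r1:20,r2:16,r3:3

STATUS = VALUE 20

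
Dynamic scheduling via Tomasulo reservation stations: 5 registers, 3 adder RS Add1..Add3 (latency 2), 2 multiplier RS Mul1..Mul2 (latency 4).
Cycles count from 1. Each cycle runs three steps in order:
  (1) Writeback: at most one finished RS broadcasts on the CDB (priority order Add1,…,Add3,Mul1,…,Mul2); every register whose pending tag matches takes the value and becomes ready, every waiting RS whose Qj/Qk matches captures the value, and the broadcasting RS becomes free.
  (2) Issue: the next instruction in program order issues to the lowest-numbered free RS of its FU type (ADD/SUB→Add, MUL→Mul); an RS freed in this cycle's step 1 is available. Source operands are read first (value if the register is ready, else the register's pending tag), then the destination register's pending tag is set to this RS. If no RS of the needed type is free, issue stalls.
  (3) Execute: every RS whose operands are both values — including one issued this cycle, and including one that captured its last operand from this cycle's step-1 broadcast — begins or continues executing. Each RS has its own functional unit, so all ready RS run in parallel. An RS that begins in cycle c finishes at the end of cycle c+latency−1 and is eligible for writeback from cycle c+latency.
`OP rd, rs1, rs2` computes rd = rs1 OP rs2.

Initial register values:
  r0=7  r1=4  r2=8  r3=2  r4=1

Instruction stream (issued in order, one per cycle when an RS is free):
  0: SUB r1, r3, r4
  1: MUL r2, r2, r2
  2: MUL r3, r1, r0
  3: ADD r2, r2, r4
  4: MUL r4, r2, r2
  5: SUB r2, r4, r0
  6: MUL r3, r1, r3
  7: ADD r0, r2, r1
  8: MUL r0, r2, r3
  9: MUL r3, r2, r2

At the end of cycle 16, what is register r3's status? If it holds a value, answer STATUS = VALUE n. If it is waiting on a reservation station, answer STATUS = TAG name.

c1: issue SUB r1<-Add1 | r0:7,r1:Add1,r2:8,r3:2,r4:1
c2: issue MUL r2<-Mul1 | r0:7,r1:Add1,r2:Mul1,r3:2,r4:1
c3: CDB Add1=1; issue MUL r3<-Mul2 | r0:7,r1:1,r2:Mul1,r3:Mul2,r4:1
c4: issue ADD r2<-Add1 | r0:7,r1:1,r2:Add1,r3:Mul2,r4:1
c5: stall | r0:7,r1:1,r2:Add1,r3:Mul2,r4:1
c6: CDB Mul1=64; issue MUL r4<-Mul1 | r0:7,r1:1,r2:Add1,r3:Mul2,r4:Mul1
c7: CDB Mul2=7; issue SUB r2<-Add2 | r0:7,r1:1,r2:Add2,r3:7,r4:Mul1
c8: CDB Add1=65; issue MUL r3<-Mul2 | r0:7,r1:1,r2:Add2,r3:Mul2,r4:Mul1
c9: issue ADD r0<-Add1 | r0:Add1,r1:1,r2:Add2,r3:Mul2,r4:Mul1
c10: stall | r0:Add1,r1:1,r2:Add2,r3:Mul2,r4:Mul1
c11: stall | r0:Add1,r1:1,r2:Add2,r3:Mul2,r4:Mul1
c12: CDB Mul1=4225; issue MUL r0<-Mul1 | r0:Mul1,r1:1,r2:Add2,r3:Mul2,r4:4225
c13: CDB Mul2=7; issue MUL r3<-Mul2 | r0:Mul1,r1:1,r2:Add2,r3:Mul2,r4:4225
c14: CDB Add2=4218 | r0:Mul1,r1:1,r2:4218,r3:Mul2,r4:4225
c15: - | r0:Mul1,r1:1,r2:4218,r3:Mul2,r4:4225
c16: CDB Add1=4219 | r0:Mul1,r1:1,r2:4218,r3:Mul2,r4:4225

STATUS = TAG Mul2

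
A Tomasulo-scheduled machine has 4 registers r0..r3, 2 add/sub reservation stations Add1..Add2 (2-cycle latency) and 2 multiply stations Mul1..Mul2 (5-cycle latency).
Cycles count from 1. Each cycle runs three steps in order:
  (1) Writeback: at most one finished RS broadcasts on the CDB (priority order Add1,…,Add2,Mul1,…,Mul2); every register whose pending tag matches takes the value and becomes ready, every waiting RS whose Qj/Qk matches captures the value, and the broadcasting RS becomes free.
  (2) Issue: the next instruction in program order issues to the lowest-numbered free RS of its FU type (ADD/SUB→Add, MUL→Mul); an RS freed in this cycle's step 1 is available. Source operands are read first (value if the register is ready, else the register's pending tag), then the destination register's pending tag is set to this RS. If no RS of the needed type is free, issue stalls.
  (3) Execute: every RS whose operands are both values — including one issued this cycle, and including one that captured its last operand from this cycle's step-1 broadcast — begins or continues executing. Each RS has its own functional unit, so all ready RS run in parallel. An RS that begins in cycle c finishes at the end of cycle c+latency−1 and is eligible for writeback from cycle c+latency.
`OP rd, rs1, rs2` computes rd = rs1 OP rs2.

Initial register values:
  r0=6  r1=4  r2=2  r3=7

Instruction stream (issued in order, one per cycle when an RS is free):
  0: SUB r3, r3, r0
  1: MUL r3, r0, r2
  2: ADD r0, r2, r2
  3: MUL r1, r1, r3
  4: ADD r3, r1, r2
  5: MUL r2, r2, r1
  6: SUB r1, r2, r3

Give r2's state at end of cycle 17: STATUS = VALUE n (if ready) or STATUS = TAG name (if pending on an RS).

STATUS = VALUE 96

cycle 1: issue SUB r3<-Add1 // r0:6,r1:4,r2:2,r3:Add1
cycle 2: issue MUL r3<-Mul1 // r0:6,r1:4,r2:2,r3:Mul1
cycle 3: CDB Add1=1; issue ADD r0<-Add1 // r0:Add1,r1:4,r2:2,r3:Mul1
cycle 4: issue MUL r1<-Mul2 // r0:Add1,r1:Mul2,r2:2,r3:Mul1
cycle 5: CDB Add1=4; issue ADD r3<-Add1 // r0:4,r1:Mul2,r2:2,r3:Add1
cycle 6: stall // r0:4,r1:Mul2,r2:2,r3:Add1
cycle 7: CDB Mul1=12; issue MUL r2<-Mul1 // r0:4,r1:Mul2,r2:Mul1,r3:Add1
cycle 8: issue SUB r1<-Add2 // r0:4,r1:Add2,r2:Mul1,r3:Add1
cycle 9: - // r0:4,r1:Add2,r2:Mul1,r3:Add1
cycle 10: - // r0:4,r1:Add2,r2:Mul1,r3:Add1
cycle 11: - // r0:4,r1:Add2,r2:Mul1,r3:Add1
cycle 12: CDB Mul2=48 // r0:4,r1:Add2,r2:Mul1,r3:Add1
cycle 13: - // r0:4,r1:Add2,r2:Mul1,r3:Add1
cycle 14: CDB Add1=50 // r0:4,r1:Add2,r2:Mul1,r3:50
cycle 15: - // r0:4,r1:Add2,r2:Mul1,r3:50
cycle 16: - // r0:4,r1:Add2,r2:Mul1,r3:50
cycle 17: CDB Mul1=96 // r0:4,r1:Add2,r2:96,r3:50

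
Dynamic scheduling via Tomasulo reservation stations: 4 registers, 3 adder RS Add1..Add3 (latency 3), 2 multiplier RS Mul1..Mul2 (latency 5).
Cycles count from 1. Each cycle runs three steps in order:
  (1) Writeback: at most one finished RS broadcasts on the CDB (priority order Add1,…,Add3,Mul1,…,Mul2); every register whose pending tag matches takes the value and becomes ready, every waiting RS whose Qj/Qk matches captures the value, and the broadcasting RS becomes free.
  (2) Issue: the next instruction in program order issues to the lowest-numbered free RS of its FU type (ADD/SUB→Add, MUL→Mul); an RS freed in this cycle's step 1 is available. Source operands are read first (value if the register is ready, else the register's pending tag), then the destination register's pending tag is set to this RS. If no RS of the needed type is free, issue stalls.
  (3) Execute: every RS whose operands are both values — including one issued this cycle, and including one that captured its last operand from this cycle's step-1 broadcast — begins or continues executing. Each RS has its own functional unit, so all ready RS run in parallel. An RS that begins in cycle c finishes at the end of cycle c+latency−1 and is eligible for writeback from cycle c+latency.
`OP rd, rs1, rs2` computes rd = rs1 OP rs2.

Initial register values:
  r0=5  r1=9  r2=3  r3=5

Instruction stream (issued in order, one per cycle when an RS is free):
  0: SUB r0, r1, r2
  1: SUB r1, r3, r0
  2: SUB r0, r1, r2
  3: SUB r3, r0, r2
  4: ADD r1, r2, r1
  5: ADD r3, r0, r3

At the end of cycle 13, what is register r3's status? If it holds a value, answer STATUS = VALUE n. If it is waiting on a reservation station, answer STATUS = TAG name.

STATUS = TAG Add2

cycle 1: issue SUB r0<-Add1 // r0:Add1,r1:9,r2:3,r3:5
cycle 2: issue SUB r1<-Add2 // r0:Add1,r1:Add2,r2:3,r3:5
cycle 3: issue SUB r0<-Add3 // r0:Add3,r1:Add2,r2:3,r3:5
cycle 4: CDB Add1=6; issue SUB r3<-Add1 // r0:Add3,r1:Add2,r2:3,r3:Add1
cycle 5: stall // r0:Add3,r1:Add2,r2:3,r3:Add1
cycle 6: stall // r0:Add3,r1:Add2,r2:3,r3:Add1
cycle 7: CDB Add2=-1; issue ADD r1<-Add2 // r0:Add3,r1:Add2,r2:3,r3:Add1
cycle 8: stall // r0:Add3,r1:Add2,r2:3,r3:Add1
cycle 9: stall // r0:Add3,r1:Add2,r2:3,r3:Add1
cycle 10: CDB Add2=2; issue ADD r3<-Add2 // r0:Add3,r1:2,r2:3,r3:Add2
cycle 11: CDB Add3=-4 // r0:-4,r1:2,r2:3,r3:Add2
cycle 12: - // r0:-4,r1:2,r2:3,r3:Add2
cycle 13: - // r0:-4,r1:2,r2:3,r3:Add2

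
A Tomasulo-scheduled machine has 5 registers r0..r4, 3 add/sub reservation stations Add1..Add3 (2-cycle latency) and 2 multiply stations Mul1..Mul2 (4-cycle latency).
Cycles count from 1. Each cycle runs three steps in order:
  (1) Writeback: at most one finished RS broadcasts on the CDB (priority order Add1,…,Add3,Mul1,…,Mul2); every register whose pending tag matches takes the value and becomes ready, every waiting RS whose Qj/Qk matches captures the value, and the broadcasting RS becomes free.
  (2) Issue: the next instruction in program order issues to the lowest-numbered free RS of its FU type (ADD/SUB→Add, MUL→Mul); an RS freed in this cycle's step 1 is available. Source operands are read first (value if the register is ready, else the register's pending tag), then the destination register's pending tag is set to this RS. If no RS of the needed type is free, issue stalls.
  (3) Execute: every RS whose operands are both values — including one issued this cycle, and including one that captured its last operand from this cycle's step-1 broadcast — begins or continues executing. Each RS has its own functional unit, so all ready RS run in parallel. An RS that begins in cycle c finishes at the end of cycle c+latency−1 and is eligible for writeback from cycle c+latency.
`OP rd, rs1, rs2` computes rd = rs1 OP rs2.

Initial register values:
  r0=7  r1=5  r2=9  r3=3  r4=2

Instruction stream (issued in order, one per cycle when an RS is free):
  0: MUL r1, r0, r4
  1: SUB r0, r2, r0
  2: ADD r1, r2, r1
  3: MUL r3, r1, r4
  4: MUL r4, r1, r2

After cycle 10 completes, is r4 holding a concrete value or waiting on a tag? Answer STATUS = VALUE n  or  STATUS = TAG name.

STATUS = TAG Mul1

cycle 1: issue MUL r1<-Mul1 // r0:7,r1:Mul1,r2:9,r3:3,r4:2
cycle 2: issue SUB r0<-Add1 // r0:Add1,r1:Mul1,r2:9,r3:3,r4:2
cycle 3: issue ADD r1<-Add2 // r0:Add1,r1:Add2,r2:9,r3:3,r4:2
cycle 4: CDB Add1=2; issue MUL r3<-Mul2 // r0:2,r1:Add2,r2:9,r3:Mul2,r4:2
cycle 5: CDB Mul1=14; issue MUL r4<-Mul1 // r0:2,r1:Add2,r2:9,r3:Mul2,r4:Mul1
cycle 6: - // r0:2,r1:Add2,r2:9,r3:Mul2,r4:Mul1
cycle 7: CDB Add2=23 // r0:2,r1:23,r2:9,r3:Mul2,r4:Mul1
cycle 8: - // r0:2,r1:23,r2:9,r3:Mul2,r4:Mul1
cycle 9: - // r0:2,r1:23,r2:9,r3:Mul2,r4:Mul1
cycle 10: - // r0:2,r1:23,r2:9,r3:Mul2,r4:Mul1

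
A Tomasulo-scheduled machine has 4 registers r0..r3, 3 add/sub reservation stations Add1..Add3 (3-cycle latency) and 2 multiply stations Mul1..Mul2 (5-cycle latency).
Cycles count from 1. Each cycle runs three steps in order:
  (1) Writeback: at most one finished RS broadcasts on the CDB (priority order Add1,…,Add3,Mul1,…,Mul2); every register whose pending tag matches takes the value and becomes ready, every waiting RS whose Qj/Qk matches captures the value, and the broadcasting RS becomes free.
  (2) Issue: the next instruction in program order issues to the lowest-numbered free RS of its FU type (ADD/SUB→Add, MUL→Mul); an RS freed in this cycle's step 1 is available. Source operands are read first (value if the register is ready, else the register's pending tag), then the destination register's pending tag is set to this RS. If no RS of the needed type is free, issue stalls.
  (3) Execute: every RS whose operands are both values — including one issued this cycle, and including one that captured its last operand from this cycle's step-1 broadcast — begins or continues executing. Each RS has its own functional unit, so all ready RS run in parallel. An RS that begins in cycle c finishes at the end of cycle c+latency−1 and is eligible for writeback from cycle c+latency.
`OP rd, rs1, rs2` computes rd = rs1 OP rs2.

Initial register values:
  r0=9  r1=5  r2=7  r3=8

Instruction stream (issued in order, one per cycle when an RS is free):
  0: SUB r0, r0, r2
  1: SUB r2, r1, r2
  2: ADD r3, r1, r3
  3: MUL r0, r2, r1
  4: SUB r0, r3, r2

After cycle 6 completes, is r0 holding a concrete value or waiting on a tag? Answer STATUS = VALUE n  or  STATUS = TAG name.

STATUS = TAG Add1

  c1: issue SUB r0<-Add1  regs: r0:Add1,r1:5,r2:7,r3:8
  c2: issue SUB r2<-Add2  regs: r0:Add1,r1:5,r2:Add2,r3:8
  c3: issue ADD r3<-Add3  regs: r0:Add1,r1:5,r2:Add2,r3:Add3
  c4: CDB Add1=2; issue MUL r0<-Mul1  regs: r0:Mul1,r1:5,r2:Add2,r3:Add3
  c5: CDB Add2=-2; issue SUB r0<-Add1  regs: r0:Add1,r1:5,r2:-2,r3:Add3
  c6: CDB Add3=13  regs: r0:Add1,r1:5,r2:-2,r3:13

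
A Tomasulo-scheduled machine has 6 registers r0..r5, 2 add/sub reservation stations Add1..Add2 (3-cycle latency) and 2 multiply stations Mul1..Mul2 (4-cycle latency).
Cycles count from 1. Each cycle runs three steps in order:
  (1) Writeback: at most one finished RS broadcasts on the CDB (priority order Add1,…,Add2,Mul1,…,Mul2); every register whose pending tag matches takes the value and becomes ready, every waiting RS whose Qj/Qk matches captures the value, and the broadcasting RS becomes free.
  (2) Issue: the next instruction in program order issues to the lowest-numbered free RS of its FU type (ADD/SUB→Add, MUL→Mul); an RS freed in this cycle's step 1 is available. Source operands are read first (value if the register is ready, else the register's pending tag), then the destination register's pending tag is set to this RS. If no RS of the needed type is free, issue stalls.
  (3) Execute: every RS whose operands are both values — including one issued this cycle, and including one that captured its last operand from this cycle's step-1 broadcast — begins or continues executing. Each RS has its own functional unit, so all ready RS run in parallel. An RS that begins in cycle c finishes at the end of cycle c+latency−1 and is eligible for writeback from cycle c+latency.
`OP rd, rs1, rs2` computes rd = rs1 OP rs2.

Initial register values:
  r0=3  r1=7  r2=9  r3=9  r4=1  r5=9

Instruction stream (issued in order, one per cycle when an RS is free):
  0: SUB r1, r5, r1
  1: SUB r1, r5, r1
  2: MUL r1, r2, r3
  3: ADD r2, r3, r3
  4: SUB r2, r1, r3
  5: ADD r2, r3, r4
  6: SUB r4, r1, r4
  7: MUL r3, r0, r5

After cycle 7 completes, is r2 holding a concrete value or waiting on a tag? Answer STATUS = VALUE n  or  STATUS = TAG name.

STATUS = TAG Add1

c1: issue SUB r1<-Add1 | r0:3,r1:Add1,r2:9,r3:9,r4:1,r5:9
c2: issue SUB r1<-Add2 | r0:3,r1:Add2,r2:9,r3:9,r4:1,r5:9
c3: issue MUL r1<-Mul1 | r0:3,r1:Mul1,r2:9,r3:9,r4:1,r5:9
c4: CDB Add1=2; issue ADD r2<-Add1 | r0:3,r1:Mul1,r2:Add1,r3:9,r4:1,r5:9
c5: stall | r0:3,r1:Mul1,r2:Add1,r3:9,r4:1,r5:9
c6: stall | r0:3,r1:Mul1,r2:Add1,r3:9,r4:1,r5:9
c7: CDB Add1=18; issue SUB r2<-Add1 | r0:3,r1:Mul1,r2:Add1,r3:9,r4:1,r5:9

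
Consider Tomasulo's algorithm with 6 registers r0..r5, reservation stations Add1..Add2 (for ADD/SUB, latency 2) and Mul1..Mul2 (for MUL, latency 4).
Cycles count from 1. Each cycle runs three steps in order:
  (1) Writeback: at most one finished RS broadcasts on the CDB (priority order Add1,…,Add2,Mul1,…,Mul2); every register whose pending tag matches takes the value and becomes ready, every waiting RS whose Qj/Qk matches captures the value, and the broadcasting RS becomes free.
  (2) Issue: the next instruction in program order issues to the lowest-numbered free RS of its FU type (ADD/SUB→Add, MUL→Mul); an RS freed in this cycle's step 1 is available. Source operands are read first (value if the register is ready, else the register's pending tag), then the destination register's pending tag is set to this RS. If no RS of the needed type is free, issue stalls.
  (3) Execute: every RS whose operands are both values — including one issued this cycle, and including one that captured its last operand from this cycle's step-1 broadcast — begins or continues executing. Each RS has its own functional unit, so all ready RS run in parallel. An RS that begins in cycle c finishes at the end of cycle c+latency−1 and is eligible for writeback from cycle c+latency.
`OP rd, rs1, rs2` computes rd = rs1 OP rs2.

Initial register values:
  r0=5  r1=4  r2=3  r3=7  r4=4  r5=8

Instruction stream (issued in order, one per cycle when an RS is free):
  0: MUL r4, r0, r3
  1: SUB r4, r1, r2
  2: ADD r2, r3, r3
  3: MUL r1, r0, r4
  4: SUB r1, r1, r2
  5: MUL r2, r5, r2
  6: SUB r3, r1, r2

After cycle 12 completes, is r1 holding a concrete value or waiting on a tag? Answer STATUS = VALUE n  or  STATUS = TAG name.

STATUS = VALUE -9

cycle 1: issue MUL r4<-Mul1 // r0:5,r1:4,r2:3,r3:7,r4:Mul1,r5:8
cycle 2: issue SUB r4<-Add1 // r0:5,r1:4,r2:3,r3:7,r4:Add1,r5:8
cycle 3: issue ADD r2<-Add2 // r0:5,r1:4,r2:Add2,r3:7,r4:Add1,r5:8
cycle 4: CDB Add1=1; issue MUL r1<-Mul2 // r0:5,r1:Mul2,r2:Add2,r3:7,r4:1,r5:8
cycle 5: CDB Add2=14; issue SUB r1<-Add1 // r0:5,r1:Add1,r2:14,r3:7,r4:1,r5:8
cycle 6: CDB Mul1=35; issue MUL r2<-Mul1 // r0:5,r1:Add1,r2:Mul1,r3:7,r4:1,r5:8
cycle 7: issue SUB r3<-Add2 // r0:5,r1:Add1,r2:Mul1,r3:Add2,r4:1,r5:8
cycle 8: CDB Mul2=5 // r0:5,r1:Add1,r2:Mul1,r3:Add2,r4:1,r5:8
cycle 9: - // r0:5,r1:Add1,r2:Mul1,r3:Add2,r4:1,r5:8
cycle 10: CDB Add1=-9 // r0:5,r1:-9,r2:Mul1,r3:Add2,r4:1,r5:8
cycle 11: CDB Mul1=112 // r0:5,r1:-9,r2:112,r3:Add2,r4:1,r5:8
cycle 12: - // r0:5,r1:-9,r2:112,r3:Add2,r4:1,r5:8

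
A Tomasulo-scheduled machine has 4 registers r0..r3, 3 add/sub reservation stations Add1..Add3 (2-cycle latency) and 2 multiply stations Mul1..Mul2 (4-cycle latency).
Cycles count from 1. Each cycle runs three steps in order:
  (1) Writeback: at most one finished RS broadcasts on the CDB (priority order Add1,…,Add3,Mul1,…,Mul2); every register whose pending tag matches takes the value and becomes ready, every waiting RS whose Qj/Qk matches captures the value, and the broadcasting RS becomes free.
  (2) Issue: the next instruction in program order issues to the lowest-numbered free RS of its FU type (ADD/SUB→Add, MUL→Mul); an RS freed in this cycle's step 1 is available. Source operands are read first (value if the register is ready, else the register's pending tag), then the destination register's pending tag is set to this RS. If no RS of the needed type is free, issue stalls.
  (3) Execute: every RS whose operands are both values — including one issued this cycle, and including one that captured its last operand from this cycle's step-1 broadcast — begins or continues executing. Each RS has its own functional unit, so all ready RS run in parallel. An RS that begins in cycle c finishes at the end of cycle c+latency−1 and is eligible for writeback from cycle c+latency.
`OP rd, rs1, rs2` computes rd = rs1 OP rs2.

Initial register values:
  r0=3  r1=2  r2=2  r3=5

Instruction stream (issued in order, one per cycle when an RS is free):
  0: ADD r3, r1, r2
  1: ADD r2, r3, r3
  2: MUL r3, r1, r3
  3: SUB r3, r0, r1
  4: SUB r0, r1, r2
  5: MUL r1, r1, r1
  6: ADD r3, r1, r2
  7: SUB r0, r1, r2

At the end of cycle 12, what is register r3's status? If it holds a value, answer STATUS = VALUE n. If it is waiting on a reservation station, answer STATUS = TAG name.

  c1: issue ADD r3<-Add1  regs: r0:3,r1:2,r2:2,r3:Add1
  c2: issue ADD r2<-Add2  regs: r0:3,r1:2,r2:Add2,r3:Add1
  c3: CDB Add1=4; issue MUL r3<-Mul1  regs: r0:3,r1:2,r2:Add2,r3:Mul1
  c4: issue SUB r3<-Add1  regs: r0:3,r1:2,r2:Add2,r3:Add1
  c5: CDB Add2=8; issue SUB r0<-Add2  regs: r0:Add2,r1:2,r2:8,r3:Add1
  c6: CDB Add1=1; issue MUL r1<-Mul2  regs: r0:Add2,r1:Mul2,r2:8,r3:1
  c7: CDB Add2=-6; issue ADD r3<-Add1  regs: r0:-6,r1:Mul2,r2:8,r3:Add1
  c8: CDB Mul1=8; issue SUB r0<-Add2  regs: r0:Add2,r1:Mul2,r2:8,r3:Add1
  c9: -  regs: r0:Add2,r1:Mul2,r2:8,r3:Add1
  c10: CDB Mul2=4  regs: r0:Add2,r1:4,r2:8,r3:Add1
  c11: -  regs: r0:Add2,r1:4,r2:8,r3:Add1
  c12: CDB Add1=12  regs: r0:Add2,r1:4,r2:8,r3:12

STATUS = VALUE 12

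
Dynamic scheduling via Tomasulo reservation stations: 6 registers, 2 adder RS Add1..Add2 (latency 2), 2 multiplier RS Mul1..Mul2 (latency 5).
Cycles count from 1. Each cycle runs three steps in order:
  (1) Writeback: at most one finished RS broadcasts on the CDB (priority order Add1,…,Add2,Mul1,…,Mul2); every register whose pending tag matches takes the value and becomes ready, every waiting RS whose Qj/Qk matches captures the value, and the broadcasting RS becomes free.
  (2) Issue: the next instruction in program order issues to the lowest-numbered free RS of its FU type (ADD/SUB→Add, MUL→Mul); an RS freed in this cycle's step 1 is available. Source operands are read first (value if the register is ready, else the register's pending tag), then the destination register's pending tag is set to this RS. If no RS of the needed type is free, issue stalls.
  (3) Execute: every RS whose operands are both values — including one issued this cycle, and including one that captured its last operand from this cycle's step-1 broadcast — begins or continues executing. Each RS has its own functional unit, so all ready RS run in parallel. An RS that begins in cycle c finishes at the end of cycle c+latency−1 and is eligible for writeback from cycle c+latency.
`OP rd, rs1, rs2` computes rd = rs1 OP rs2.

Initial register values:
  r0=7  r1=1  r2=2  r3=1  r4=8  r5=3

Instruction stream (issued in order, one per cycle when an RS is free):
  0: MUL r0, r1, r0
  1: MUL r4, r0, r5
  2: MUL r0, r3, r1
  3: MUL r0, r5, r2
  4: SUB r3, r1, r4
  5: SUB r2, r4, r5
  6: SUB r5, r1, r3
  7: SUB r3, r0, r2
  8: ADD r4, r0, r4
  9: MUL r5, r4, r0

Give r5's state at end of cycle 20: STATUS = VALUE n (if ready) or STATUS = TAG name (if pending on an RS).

STATUS = TAG Mul1

c1: issue MUL r0<-Mul1 | r0:Mul1,r1:1,r2:2,r3:1,r4:8,r5:3
c2: issue MUL r4<-Mul2 | r0:Mul1,r1:1,r2:2,r3:1,r4:Mul2,r5:3
c3: stall | r0:Mul1,r1:1,r2:2,r3:1,r4:Mul2,r5:3
c4: stall | r0:Mul1,r1:1,r2:2,r3:1,r4:Mul2,r5:3
c5: stall | r0:Mul1,r1:1,r2:2,r3:1,r4:Mul2,r5:3
c6: CDB Mul1=7; issue MUL r0<-Mul1 | r0:Mul1,r1:1,r2:2,r3:1,r4:Mul2,r5:3
c7: stall | r0:Mul1,r1:1,r2:2,r3:1,r4:Mul2,r5:3
c8: stall | r0:Mul1,r1:1,r2:2,r3:1,r4:Mul2,r5:3
c9: stall | r0:Mul1,r1:1,r2:2,r3:1,r4:Mul2,r5:3
c10: stall | r0:Mul1,r1:1,r2:2,r3:1,r4:Mul2,r5:3
c11: CDB Mul1=1; issue MUL r0<-Mul1 | r0:Mul1,r1:1,r2:2,r3:1,r4:Mul2,r5:3
c12: CDB Mul2=21; issue SUB r3<-Add1 | r0:Mul1,r1:1,r2:2,r3:Add1,r4:21,r5:3
c13: issue SUB r2<-Add2 | r0:Mul1,r1:1,r2:Add2,r3:Add1,r4:21,r5:3
c14: CDB Add1=-20; issue SUB r5<-Add1 | r0:Mul1,r1:1,r2:Add2,r3:-20,r4:21,r5:Add1
c15: CDB Add2=18; issue SUB r3<-Add2 | r0:Mul1,r1:1,r2:18,r3:Add2,r4:21,r5:Add1
c16: CDB Add1=21; issue ADD r4<-Add1 | r0:Mul1,r1:1,r2:18,r3:Add2,r4:Add1,r5:21
c17: CDB Mul1=6; issue MUL r5<-Mul1 | r0:6,r1:1,r2:18,r3:Add2,r4:Add1,r5:Mul1
c18: - | r0:6,r1:1,r2:18,r3:Add2,r4:Add1,r5:Mul1
c19: CDB Add1=27 | r0:6,r1:1,r2:18,r3:Add2,r4:27,r5:Mul1
c20: CDB Add2=-12 | r0:6,r1:1,r2:18,r3:-12,r4:27,r5:Mul1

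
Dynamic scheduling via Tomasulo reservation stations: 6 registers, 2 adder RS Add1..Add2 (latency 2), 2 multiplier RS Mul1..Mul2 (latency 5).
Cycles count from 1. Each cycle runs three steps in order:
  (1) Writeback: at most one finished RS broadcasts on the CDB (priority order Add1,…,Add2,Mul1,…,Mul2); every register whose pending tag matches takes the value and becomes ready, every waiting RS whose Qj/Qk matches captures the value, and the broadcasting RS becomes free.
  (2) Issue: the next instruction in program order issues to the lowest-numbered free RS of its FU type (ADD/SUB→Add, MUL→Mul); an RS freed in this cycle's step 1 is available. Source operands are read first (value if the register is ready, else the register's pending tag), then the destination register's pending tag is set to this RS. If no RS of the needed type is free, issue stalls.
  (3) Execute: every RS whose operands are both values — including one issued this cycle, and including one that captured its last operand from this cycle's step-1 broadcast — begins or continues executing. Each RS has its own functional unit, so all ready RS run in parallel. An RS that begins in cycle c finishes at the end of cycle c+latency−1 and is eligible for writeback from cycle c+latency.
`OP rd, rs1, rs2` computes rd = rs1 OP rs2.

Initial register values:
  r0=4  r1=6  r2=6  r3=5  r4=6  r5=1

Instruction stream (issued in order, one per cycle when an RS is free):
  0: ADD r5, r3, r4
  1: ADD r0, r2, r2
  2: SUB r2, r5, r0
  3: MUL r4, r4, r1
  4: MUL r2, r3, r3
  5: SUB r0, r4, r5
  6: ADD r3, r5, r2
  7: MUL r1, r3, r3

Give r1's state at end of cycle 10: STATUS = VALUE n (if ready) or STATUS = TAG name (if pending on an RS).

STATUS = TAG Mul1

c1: issue ADD r5<-Add1 | r0:4,r1:6,r2:6,r3:5,r4:6,r5:Add1
c2: issue ADD r0<-Add2 | r0:Add2,r1:6,r2:6,r3:5,r4:6,r5:Add1
c3: CDB Add1=11; issue SUB r2<-Add1 | r0:Add2,r1:6,r2:Add1,r3:5,r4:6,r5:11
c4: CDB Add2=12; issue MUL r4<-Mul1 | r0:12,r1:6,r2:Add1,r3:5,r4:Mul1,r5:11
c5: issue MUL r2<-Mul2 | r0:12,r1:6,r2:Mul2,r3:5,r4:Mul1,r5:11
c6: CDB Add1=-1; issue SUB r0<-Add1 | r0:Add1,r1:6,r2:Mul2,r3:5,r4:Mul1,r5:11
c7: issue ADD r3<-Add2 | r0:Add1,r1:6,r2:Mul2,r3:Add2,r4:Mul1,r5:11
c8: stall | r0:Add1,r1:6,r2:Mul2,r3:Add2,r4:Mul1,r5:11
c9: CDB Mul1=36; issue MUL r1<-Mul1 | r0:Add1,r1:Mul1,r2:Mul2,r3:Add2,r4:36,r5:11
c10: CDB Mul2=25 | r0:Add1,r1:Mul1,r2:25,r3:Add2,r4:36,r5:11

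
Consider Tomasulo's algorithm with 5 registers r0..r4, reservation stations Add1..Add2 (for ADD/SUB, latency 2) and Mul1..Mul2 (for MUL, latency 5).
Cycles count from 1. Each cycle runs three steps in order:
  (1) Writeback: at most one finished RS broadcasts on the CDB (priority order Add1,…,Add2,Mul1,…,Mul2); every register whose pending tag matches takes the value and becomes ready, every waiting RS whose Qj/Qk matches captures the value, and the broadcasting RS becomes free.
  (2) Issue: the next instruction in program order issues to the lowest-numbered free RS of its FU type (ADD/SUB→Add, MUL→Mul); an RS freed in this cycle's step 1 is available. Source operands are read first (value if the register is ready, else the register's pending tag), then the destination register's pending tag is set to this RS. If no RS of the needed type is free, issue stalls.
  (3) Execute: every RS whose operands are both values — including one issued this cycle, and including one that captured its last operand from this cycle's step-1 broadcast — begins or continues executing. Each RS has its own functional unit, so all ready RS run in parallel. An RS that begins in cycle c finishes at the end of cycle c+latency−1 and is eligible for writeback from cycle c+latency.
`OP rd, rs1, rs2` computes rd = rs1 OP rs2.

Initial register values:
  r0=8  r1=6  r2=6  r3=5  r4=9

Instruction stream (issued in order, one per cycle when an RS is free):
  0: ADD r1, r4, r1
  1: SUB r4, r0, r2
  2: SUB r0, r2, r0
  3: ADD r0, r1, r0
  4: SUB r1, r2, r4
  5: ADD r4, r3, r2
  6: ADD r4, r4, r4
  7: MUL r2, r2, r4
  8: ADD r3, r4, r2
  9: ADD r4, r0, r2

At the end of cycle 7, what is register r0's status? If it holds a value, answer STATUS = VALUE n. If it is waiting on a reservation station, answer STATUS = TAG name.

STATUS = TAG Add2

  c1: issue ADD r1<-Add1  regs: r0:8,r1:Add1,r2:6,r3:5,r4:9
  c2: issue SUB r4<-Add2  regs: r0:8,r1:Add1,r2:6,r3:5,r4:Add2
  c3: CDB Add1=15; issue SUB r0<-Add1  regs: r0:Add1,r1:15,r2:6,r3:5,r4:Add2
  c4: CDB Add2=2; issue ADD r0<-Add2  regs: r0:Add2,r1:15,r2:6,r3:5,r4:2
  c5: CDB Add1=-2; issue SUB r1<-Add1  regs: r0:Add2,r1:Add1,r2:6,r3:5,r4:2
  c6: stall  regs: r0:Add2,r1:Add1,r2:6,r3:5,r4:2
  c7: CDB Add1=4; issue ADD r4<-Add1  regs: r0:Add2,r1:4,r2:6,r3:5,r4:Add1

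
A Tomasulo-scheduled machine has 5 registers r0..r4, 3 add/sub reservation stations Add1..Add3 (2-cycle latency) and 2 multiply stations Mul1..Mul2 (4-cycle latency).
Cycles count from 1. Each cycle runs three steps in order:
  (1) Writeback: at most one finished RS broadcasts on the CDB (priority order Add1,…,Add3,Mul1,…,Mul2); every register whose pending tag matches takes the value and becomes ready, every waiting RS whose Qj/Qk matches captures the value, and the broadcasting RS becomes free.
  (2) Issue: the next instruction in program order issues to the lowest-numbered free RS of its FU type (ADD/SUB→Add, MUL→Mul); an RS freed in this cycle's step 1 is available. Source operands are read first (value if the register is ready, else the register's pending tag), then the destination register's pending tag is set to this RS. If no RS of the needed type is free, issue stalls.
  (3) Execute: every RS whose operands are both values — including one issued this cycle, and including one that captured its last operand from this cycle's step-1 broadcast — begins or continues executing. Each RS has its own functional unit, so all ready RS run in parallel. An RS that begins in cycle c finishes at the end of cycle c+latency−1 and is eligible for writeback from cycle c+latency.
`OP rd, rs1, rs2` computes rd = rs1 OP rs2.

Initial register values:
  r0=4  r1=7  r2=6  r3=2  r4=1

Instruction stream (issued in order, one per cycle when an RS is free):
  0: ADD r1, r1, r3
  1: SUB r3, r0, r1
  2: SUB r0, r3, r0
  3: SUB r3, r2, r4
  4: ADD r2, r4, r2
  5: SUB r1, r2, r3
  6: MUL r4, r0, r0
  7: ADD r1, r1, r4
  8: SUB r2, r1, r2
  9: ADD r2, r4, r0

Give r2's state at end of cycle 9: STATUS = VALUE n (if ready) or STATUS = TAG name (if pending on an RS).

  c1: issue ADD r1<-Add1  regs: r0:4,r1:Add1,r2:6,r3:2,r4:1
  c2: issue SUB r3<-Add2  regs: r0:4,r1:Add1,r2:6,r3:Add2,r4:1
  c3: CDB Add1=9; issue SUB r0<-Add1  regs: r0:Add1,r1:9,r2:6,r3:Add2,r4:1
  c4: issue SUB r3<-Add3  regs: r0:Add1,r1:9,r2:6,r3:Add3,r4:1
  c5: CDB Add2=-5; issue ADD r2<-Add2  regs: r0:Add1,r1:9,r2:Add2,r3:Add3,r4:1
  c6: CDB Add3=5; issue SUB r1<-Add3  regs: r0:Add1,r1:Add3,r2:Add2,r3:5,r4:1
  c7: CDB Add1=-9; issue MUL r4<-Mul1  regs: r0:-9,r1:Add3,r2:Add2,r3:5,r4:Mul1
  c8: CDB Add2=7; issue ADD r1<-Add1  regs: r0:-9,r1:Add1,r2:7,r3:5,r4:Mul1
  c9: issue SUB r2<-Add2  regs: r0:-9,r1:Add1,r2:Add2,r3:5,r4:Mul1

STATUS = TAG Add2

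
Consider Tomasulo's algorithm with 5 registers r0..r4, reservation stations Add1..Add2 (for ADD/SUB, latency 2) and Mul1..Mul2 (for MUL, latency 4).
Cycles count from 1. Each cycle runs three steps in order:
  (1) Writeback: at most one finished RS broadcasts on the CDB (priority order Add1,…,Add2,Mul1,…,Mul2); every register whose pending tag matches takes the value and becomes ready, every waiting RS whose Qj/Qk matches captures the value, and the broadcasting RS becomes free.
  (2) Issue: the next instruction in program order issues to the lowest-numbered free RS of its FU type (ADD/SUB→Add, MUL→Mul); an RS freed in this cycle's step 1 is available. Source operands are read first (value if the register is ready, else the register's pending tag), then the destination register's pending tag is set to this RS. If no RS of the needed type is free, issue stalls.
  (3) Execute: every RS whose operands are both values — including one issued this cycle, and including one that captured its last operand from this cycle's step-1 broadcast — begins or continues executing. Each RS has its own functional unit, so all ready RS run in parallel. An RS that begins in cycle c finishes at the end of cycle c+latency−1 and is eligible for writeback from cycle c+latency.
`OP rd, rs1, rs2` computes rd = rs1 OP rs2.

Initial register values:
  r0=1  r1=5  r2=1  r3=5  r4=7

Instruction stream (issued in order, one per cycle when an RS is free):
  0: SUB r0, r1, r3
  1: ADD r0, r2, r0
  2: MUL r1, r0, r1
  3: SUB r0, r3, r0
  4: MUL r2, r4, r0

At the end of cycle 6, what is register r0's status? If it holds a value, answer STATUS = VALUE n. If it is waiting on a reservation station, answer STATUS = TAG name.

cycle 1: issue SUB r0<-Add1 // r0:Add1,r1:5,r2:1,r3:5,r4:7
cycle 2: issue ADD r0<-Add2 // r0:Add2,r1:5,r2:1,r3:5,r4:7
cycle 3: CDB Add1=0; issue MUL r1<-Mul1 // r0:Add2,r1:Mul1,r2:1,r3:5,r4:7
cycle 4: issue SUB r0<-Add1 // r0:Add1,r1:Mul1,r2:1,r3:5,r4:7
cycle 5: CDB Add2=1; issue MUL r2<-Mul2 // r0:Add1,r1:Mul1,r2:Mul2,r3:5,r4:7
cycle 6: - // r0:Add1,r1:Mul1,r2:Mul2,r3:5,r4:7

STATUS = TAG Add1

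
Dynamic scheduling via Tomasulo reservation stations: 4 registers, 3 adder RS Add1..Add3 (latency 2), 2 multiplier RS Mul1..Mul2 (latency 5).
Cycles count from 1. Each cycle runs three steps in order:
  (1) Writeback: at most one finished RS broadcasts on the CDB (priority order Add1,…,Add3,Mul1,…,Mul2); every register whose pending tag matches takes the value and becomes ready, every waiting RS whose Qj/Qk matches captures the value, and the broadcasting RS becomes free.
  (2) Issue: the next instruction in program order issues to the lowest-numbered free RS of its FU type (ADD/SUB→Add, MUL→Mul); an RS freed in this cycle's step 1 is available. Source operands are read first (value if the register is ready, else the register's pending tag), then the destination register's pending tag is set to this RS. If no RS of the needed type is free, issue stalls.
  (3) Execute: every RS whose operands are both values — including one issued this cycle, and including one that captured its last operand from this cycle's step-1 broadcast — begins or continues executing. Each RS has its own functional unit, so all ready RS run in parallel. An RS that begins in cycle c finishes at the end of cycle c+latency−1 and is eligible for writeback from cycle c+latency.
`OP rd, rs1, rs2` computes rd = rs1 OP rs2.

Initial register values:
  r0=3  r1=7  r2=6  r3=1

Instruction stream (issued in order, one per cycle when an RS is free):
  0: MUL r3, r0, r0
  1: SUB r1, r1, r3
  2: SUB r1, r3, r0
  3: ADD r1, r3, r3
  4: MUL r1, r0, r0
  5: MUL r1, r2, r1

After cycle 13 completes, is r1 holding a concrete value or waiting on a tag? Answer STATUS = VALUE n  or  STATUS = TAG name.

STATUS = TAG Mul1

  c1: issue MUL r3<-Mul1  regs: r0:3,r1:7,r2:6,r3:Mul1
  c2: issue SUB r1<-Add1  regs: r0:3,r1:Add1,r2:6,r3:Mul1
  c3: issue SUB r1<-Add2  regs: r0:3,r1:Add2,r2:6,r3:Mul1
  c4: issue ADD r1<-Add3  regs: r0:3,r1:Add3,r2:6,r3:Mul1
  c5: issue MUL r1<-Mul2  regs: r0:3,r1:Mul2,r2:6,r3:Mul1
  c6: CDB Mul1=9; issue MUL r1<-Mul1  regs: r0:3,r1:Mul1,r2:6,r3:9
  c7: -  regs: r0:3,r1:Mul1,r2:6,r3:9
  c8: CDB Add1=-2  regs: r0:3,r1:Mul1,r2:6,r3:9
  c9: CDB Add2=6  regs: r0:3,r1:Mul1,r2:6,r3:9
  c10: CDB Add3=18  regs: r0:3,r1:Mul1,r2:6,r3:9
  c11: CDB Mul2=9  regs: r0:3,r1:Mul1,r2:6,r3:9
  c12: -  regs: r0:3,r1:Mul1,r2:6,r3:9
  c13: -  regs: r0:3,r1:Mul1,r2:6,r3:9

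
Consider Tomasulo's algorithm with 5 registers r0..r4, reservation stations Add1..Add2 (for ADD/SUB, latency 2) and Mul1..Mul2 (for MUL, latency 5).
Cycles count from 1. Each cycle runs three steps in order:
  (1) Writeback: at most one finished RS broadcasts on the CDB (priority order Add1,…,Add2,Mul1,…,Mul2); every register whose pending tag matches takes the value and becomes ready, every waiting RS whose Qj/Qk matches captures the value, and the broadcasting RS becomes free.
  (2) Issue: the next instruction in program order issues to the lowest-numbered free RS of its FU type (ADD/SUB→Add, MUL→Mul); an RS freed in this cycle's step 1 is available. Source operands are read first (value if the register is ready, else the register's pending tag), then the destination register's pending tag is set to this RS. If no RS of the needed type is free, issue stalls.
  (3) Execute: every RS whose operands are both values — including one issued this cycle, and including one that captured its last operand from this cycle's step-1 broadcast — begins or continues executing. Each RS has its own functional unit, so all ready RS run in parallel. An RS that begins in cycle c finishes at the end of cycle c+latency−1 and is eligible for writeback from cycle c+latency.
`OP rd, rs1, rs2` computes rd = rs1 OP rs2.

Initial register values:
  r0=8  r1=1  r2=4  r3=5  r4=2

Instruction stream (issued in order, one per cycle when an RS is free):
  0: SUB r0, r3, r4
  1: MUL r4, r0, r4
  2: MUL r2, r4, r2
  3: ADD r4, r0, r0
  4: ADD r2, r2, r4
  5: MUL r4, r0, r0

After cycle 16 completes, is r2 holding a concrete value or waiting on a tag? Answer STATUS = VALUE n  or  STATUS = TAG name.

cycle 1: issue SUB r0<-Add1 // r0:Add1,r1:1,r2:4,r3:5,r4:2
cycle 2: issue MUL r4<-Mul1 // r0:Add1,r1:1,r2:4,r3:5,r4:Mul1
cycle 3: CDB Add1=3; issue MUL r2<-Mul2 // r0:3,r1:1,r2:Mul2,r3:5,r4:Mul1
cycle 4: issue ADD r4<-Add1 // r0:3,r1:1,r2:Mul2,r3:5,r4:Add1
cycle 5: issue ADD r2<-Add2 // r0:3,r1:1,r2:Add2,r3:5,r4:Add1
cycle 6: CDB Add1=6; stall // r0:3,r1:1,r2:Add2,r3:5,r4:6
cycle 7: stall // r0:3,r1:1,r2:Add2,r3:5,r4:6
cycle 8: CDB Mul1=6; issue MUL r4<-Mul1 // r0:3,r1:1,r2:Add2,r3:5,r4:Mul1
cycle 9: - // r0:3,r1:1,r2:Add2,r3:5,r4:Mul1
cycle 10: - // r0:3,r1:1,r2:Add2,r3:5,r4:Mul1
cycle 11: - // r0:3,r1:1,r2:Add2,r3:5,r4:Mul1
cycle 12: - // r0:3,r1:1,r2:Add2,r3:5,r4:Mul1
cycle 13: CDB Mul1=9 // r0:3,r1:1,r2:Add2,r3:5,r4:9
cycle 14: CDB Mul2=24 // r0:3,r1:1,r2:Add2,r3:5,r4:9
cycle 15: - // r0:3,r1:1,r2:Add2,r3:5,r4:9
cycle 16: CDB Add2=30 // r0:3,r1:1,r2:30,r3:5,r4:9

STATUS = VALUE 30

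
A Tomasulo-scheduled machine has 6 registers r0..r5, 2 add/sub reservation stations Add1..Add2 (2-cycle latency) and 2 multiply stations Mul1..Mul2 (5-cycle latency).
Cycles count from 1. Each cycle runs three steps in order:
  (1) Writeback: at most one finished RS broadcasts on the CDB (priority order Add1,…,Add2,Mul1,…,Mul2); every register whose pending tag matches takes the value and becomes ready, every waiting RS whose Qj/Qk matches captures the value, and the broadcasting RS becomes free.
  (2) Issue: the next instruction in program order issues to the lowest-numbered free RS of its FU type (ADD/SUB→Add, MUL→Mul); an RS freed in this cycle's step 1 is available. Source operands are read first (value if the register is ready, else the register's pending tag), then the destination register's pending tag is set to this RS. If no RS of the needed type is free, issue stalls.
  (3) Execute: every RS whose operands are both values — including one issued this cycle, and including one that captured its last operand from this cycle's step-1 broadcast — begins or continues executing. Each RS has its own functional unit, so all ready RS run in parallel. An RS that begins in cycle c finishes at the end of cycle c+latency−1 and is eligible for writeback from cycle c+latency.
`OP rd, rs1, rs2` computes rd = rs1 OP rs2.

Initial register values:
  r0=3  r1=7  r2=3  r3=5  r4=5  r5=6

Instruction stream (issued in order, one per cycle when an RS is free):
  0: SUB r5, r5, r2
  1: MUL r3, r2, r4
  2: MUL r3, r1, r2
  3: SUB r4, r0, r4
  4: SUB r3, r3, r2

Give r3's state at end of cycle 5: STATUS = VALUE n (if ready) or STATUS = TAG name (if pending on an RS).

  c1: issue SUB r5<-Add1  regs: r0:3,r1:7,r2:3,r3:5,r4:5,r5:Add1
  c2: issue MUL r3<-Mul1  regs: r0:3,r1:7,r2:3,r3:Mul1,r4:5,r5:Add1
  c3: CDB Add1=3; issue MUL r3<-Mul2  regs: r0:3,r1:7,r2:3,r3:Mul2,r4:5,r5:3
  c4: issue SUB r4<-Add1  regs: r0:3,r1:7,r2:3,r3:Mul2,r4:Add1,r5:3
  c5: issue SUB r3<-Add2  regs: r0:3,r1:7,r2:3,r3:Add2,r4:Add1,r5:3

STATUS = TAG Add2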